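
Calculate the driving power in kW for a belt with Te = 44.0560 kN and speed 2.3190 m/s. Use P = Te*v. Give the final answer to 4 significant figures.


P = Te * v = 44.0560 * 2.3190
P = 102.2 kW


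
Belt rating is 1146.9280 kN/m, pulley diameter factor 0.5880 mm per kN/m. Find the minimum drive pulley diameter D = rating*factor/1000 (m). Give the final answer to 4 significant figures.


D = 1146.9280 * 0.5880 / 1000
D = 0.6744 m


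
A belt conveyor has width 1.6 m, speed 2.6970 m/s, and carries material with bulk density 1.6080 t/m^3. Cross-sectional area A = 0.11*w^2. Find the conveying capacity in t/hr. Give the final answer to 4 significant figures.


A = 0.11 * 1.6^2 = 0.2816 m^2
C = 0.2816 * 2.6970 * 1.6080 * 3600
C = 4396 t/hr


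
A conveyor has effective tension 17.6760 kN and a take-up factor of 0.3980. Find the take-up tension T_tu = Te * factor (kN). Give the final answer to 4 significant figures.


T_tu = 17.6760 * 0.3980
T_tu = 7.035 kN


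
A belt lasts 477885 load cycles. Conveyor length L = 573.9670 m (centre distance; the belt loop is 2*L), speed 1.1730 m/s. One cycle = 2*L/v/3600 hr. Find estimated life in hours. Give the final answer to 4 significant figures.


cycle_time = 2 * 573.9670 / 1.1730 / 3600 = 0.271842 hr
life = 477885 * 0.271842 = 129900 hours


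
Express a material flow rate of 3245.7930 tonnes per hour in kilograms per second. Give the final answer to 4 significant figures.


m_dot = 3245.7930 * 1000 / 3600
m_dot = 901.6 kg/s


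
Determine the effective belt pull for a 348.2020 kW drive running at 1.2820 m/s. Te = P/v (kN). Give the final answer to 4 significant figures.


Te = P / v = 348.2020 / 1.2820
Te = 271.6 kN


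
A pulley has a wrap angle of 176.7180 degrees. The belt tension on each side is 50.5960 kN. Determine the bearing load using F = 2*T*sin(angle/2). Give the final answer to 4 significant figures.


F = 2 * 50.5960 * sin(176.7180/2 deg)
F = 101.2 kN


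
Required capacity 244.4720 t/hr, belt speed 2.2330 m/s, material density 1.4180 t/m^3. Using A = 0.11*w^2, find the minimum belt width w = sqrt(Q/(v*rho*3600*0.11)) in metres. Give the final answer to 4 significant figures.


A_req = 244.4720 / (2.2330 * 1.4180 * 3600) = 0.0214468 m^2
w = sqrt(0.0214468 / 0.11)
w = 0.4416 m


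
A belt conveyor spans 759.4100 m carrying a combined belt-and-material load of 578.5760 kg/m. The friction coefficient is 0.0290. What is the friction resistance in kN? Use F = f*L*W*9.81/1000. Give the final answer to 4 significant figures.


F = 0.0290 * 759.4100 * 578.5760 * 9.81 / 1000
F = 125.0 kN


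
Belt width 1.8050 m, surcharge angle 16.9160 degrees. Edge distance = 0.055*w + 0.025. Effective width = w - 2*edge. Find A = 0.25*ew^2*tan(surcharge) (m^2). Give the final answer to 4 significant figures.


edge = 0.055*1.8050 + 0.025 = 0.124275 m
ew = 1.8050 - 2*0.124275 = 1.55645 m
A = 0.25 * 1.55645^2 * tan(16.9160 deg)
A = 0.1842 m^2


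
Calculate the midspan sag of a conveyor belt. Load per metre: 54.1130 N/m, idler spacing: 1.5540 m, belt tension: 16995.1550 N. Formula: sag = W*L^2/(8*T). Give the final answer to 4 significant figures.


sag = 54.1130 * 1.5540^2 / (8 * 16995.1550)
sag = 0.0009611 m


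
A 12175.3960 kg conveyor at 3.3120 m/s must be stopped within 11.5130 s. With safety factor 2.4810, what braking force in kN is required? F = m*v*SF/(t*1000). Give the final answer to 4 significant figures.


F = 12175.3960 * 3.3120 / 11.5130 * 2.4810 / 1000
F = 8.690 kN


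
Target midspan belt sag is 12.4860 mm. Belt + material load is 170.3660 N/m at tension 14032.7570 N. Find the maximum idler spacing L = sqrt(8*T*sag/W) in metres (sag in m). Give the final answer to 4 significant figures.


sag = 12.4860/1000 = 0.012486 m
L = sqrt(8 * 14032.7570 * 0.012486 / 170.3660)
L = 2.868 m


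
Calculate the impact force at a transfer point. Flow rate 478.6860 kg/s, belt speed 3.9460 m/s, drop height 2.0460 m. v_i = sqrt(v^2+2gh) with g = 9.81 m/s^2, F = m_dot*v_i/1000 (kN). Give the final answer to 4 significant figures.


v_i = sqrt(3.9460^2 + 2*9.81*2.0460) = 7.46414 m/s
F = 478.6860 * 7.46414 / 1000
F = 3.573 kN


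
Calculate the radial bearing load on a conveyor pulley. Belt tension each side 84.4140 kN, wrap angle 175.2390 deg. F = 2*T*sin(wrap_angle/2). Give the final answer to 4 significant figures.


F = 2 * 84.4140 * sin(175.2390/2 deg)
F = 168.7 kN


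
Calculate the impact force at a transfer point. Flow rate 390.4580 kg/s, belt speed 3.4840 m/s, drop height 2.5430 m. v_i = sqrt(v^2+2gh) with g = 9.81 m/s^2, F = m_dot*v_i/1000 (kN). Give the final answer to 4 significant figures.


v_i = sqrt(3.4840^2 + 2*9.81*2.5430) = 7.87603 m/s
F = 390.4580 * 7.87603 / 1000
F = 3.075 kN


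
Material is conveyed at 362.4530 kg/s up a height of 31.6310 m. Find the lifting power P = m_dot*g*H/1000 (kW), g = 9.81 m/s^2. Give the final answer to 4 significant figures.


P = 362.4530 * 9.81 * 31.6310 / 1000
P = 112.5 kW


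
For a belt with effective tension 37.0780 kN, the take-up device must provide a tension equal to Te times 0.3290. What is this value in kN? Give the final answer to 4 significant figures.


T_tu = 37.0780 * 0.3290
T_tu = 12.20 kN


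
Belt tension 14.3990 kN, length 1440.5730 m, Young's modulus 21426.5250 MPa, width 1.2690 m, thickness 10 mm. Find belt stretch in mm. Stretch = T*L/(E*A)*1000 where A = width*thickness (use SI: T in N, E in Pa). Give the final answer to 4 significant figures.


A = 1.2690 * 0.01 = 0.01269 m^2
Stretch = 14.3990*1000 * 1440.5730 / (21426.5250e6 * 0.01269) * 1000
Stretch = 76.29 mm


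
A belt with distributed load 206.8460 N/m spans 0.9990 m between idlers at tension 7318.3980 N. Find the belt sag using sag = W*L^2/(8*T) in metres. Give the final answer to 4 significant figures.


sag = 206.8460 * 0.9990^2 / (8 * 7318.3980)
sag = 0.003526 m


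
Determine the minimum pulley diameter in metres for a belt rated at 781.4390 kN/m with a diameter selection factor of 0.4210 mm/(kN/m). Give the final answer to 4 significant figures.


D = 781.4390 * 0.4210 / 1000
D = 0.3290 m


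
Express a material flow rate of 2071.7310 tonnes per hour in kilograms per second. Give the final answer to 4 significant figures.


m_dot = 2071.7310 * 1000 / 3600
m_dot = 575.5 kg/s


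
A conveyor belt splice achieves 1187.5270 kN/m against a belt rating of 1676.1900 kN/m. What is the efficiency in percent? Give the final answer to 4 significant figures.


Eff = 1187.5270 / 1676.1900 * 100
Eff = 70.85 %


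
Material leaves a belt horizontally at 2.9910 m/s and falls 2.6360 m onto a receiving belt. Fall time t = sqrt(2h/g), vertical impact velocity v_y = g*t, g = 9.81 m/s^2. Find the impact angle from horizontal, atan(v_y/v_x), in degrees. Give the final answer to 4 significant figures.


t = sqrt(2*2.6360/9.81) = 0.733083 s
v_y = 9.81 * 0.733083 = 7.19154 m/s
angle = atan(7.19154 / 2.9910) = 67.42 deg


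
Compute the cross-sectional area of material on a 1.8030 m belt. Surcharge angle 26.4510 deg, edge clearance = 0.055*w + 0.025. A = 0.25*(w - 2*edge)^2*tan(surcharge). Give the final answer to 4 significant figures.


edge = 0.055*1.8030 + 0.025 = 0.124165 m
ew = 1.8030 - 2*0.124165 = 1.55467 m
A = 0.25 * 1.55467^2 * tan(26.4510 deg)
A = 0.3006 m^2


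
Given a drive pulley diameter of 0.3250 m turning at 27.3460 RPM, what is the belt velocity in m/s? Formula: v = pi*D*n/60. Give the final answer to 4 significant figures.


v = pi * 0.3250 * 27.3460 / 60
v = 0.4653 m/s


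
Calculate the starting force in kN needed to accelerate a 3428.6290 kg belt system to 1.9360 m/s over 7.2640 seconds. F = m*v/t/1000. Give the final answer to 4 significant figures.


F = 3428.6290 * 1.9360 / 7.2640 / 1000
F = 0.9138 kN


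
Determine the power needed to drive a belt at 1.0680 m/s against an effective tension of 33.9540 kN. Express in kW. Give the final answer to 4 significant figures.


P = Te * v = 33.9540 * 1.0680
P = 36.26 kW


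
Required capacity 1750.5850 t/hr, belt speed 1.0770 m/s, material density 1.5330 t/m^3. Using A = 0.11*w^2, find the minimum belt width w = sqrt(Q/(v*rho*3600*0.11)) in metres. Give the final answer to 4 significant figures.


A_req = 1750.5850 / (1.0770 * 1.5330 * 3600) = 0.294525 m^2
w = sqrt(0.294525 / 0.11)
w = 1.636 m


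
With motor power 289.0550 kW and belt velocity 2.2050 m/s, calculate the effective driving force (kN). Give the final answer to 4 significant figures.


Te = P / v = 289.0550 / 2.2050
Te = 131.1 kN


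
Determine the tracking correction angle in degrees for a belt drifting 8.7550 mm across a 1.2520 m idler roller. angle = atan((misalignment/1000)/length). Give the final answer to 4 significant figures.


misalign_m = 8.7550 / 1000 = 0.008755 m
angle = atan(0.008755 / 1.2520)
angle = 0.4007 deg


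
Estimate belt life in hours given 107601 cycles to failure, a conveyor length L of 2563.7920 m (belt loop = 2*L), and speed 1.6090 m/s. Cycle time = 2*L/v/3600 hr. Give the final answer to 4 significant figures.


cycle_time = 2 * 2563.7920 / 1.6090 / 3600 = 0.885226 hr
life = 107601 * 0.885226 = 95250 hours


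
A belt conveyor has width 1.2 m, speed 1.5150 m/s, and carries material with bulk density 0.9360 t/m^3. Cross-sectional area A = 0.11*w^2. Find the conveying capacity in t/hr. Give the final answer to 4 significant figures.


A = 0.11 * 1.2^2 = 0.1584 m^2
C = 0.1584 * 1.5150 * 0.9360 * 3600
C = 808.6 t/hr


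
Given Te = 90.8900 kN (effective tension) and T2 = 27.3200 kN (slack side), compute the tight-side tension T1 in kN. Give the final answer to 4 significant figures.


T1 = Te + T2 = 90.8900 + 27.3200
T1 = 118.2 kN


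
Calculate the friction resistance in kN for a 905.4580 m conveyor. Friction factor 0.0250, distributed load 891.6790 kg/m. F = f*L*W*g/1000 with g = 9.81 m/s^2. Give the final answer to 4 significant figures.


F = 0.0250 * 905.4580 * 891.6790 * 9.81 / 1000
F = 198.0 kN


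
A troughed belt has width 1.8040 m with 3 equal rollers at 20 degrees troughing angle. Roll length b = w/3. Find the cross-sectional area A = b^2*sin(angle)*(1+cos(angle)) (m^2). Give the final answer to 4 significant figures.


b = 1.8040/3 = 0.601333 m
A = 0.601333^2 * sin(20 deg) * (1 + cos(20 deg))
A = 0.2399 m^2


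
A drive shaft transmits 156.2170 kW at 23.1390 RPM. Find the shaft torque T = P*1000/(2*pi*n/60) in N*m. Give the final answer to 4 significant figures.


omega = 2*pi*23.1390/60 = 2.42311 rad/s
T = 156.2170*1000 / 2.42311
T = 64470 N*m


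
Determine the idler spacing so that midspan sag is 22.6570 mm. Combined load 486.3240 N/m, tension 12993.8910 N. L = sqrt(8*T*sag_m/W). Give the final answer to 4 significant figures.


sag = 22.6570/1000 = 0.022657 m
L = sqrt(8 * 12993.8910 * 0.022657 / 486.3240)
L = 2.201 m


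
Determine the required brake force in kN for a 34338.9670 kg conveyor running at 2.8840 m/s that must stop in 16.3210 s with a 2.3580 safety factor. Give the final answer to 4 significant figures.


F = 34338.9670 * 2.8840 / 16.3210 * 2.3580 / 1000
F = 14.31 kN


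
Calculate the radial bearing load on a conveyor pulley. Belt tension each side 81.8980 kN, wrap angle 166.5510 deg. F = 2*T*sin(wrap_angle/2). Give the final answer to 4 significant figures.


F = 2 * 81.8980 * sin(166.5510/2 deg)
F = 162.7 kN


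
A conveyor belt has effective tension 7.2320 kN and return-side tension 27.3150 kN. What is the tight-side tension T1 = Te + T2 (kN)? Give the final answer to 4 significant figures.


T1 = Te + T2 = 7.2320 + 27.3150
T1 = 34.55 kN


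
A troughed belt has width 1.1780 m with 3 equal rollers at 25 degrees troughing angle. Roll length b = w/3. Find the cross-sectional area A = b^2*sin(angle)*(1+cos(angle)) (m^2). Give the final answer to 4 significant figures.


b = 1.1780/3 = 0.392667 m
A = 0.392667^2 * sin(25 deg) * (1 + cos(25 deg))
A = 0.1242 m^2


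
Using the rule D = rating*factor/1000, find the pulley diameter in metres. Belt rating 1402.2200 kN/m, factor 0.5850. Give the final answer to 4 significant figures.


D = 1402.2200 * 0.5850 / 1000
D = 0.8203 m


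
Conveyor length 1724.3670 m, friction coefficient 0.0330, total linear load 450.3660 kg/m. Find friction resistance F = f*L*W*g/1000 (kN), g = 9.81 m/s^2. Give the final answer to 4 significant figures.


F = 0.0330 * 1724.3670 * 450.3660 * 9.81 / 1000
F = 251.4 kN


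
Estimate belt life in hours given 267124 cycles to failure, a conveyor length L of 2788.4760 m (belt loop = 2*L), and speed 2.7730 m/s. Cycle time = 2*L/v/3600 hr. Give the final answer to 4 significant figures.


cycle_time = 2 * 2788.4760 / 2.7730 / 3600 = 0.558656 hr
life = 267124 * 0.558656 = 149200 hours


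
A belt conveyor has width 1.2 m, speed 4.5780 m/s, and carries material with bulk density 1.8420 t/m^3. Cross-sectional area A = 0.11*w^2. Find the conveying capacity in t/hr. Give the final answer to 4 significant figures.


A = 0.11 * 1.2^2 = 0.1584 m^2
C = 0.1584 * 4.5780 * 1.8420 * 3600
C = 4809 t/hr


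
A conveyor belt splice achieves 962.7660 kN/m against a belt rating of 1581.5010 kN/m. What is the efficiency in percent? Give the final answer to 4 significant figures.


Eff = 962.7660 / 1581.5010 * 100
Eff = 60.88 %


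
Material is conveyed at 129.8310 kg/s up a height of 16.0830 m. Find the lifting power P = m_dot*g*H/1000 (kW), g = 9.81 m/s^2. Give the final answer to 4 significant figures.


P = 129.8310 * 9.81 * 16.0830 / 1000
P = 20.48 kW


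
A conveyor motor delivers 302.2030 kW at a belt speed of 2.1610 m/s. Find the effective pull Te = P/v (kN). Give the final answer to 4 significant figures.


Te = P / v = 302.2030 / 2.1610
Te = 139.8 kN


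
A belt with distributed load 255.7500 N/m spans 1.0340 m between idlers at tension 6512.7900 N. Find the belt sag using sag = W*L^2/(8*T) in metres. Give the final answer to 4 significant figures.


sag = 255.7500 * 1.0340^2 / (8 * 6512.7900)
sag = 0.005248 m


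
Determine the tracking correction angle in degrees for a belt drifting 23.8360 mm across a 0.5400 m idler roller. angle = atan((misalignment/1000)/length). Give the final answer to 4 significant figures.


misalign_m = 23.8360 / 1000 = 0.023836 m
angle = atan(0.023836 / 0.5400)
angle = 2.527 deg


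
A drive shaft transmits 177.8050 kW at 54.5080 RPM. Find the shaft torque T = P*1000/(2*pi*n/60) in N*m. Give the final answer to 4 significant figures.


omega = 2*pi*54.5080/60 = 5.70806 rad/s
T = 177.8050*1000 / 5.70806
T = 31150 N*m


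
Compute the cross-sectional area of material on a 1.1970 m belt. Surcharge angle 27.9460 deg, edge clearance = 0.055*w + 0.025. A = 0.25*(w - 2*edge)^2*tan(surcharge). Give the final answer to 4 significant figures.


edge = 0.055*1.1970 + 0.025 = 0.090835 m
ew = 1.1970 - 2*0.090835 = 1.01533 m
A = 0.25 * 1.01533^2 * tan(27.9460 deg)
A = 0.1367 m^2


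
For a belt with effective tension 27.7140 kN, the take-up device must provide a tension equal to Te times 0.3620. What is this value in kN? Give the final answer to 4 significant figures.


T_tu = 27.7140 * 0.3620
T_tu = 10.03 kN


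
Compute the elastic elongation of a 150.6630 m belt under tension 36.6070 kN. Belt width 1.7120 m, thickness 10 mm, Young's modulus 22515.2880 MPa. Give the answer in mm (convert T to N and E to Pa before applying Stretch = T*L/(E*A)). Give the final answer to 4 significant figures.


A = 1.7120 * 0.01 = 0.01712 m^2
Stretch = 36.6070*1000 * 150.6630 / (22515.2880e6 * 0.01712) * 1000
Stretch = 14.31 mm


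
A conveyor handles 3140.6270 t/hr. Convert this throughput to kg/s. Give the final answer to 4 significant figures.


m_dot = 3140.6270 * 1000 / 3600
m_dot = 872.4 kg/s


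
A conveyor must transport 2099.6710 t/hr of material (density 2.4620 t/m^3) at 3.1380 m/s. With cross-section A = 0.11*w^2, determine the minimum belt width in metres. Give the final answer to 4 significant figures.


A_req = 2099.6710 / (3.1380 * 2.4620 * 3600) = 0.0754932 m^2
w = sqrt(0.0754932 / 0.11)
w = 0.8284 m


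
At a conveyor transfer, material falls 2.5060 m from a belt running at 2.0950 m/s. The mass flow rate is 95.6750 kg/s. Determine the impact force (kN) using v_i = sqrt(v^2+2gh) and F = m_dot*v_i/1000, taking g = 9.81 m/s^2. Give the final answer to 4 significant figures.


v_i = sqrt(2.0950^2 + 2*9.81*2.5060) = 7.31825 m/s
F = 95.6750 * 7.31825 / 1000
F = 0.7002 kN


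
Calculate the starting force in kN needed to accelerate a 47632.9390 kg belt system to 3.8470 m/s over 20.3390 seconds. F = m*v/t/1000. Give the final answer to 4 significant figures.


F = 47632.9390 * 3.8470 / 20.3390 / 1000
F = 9.009 kN


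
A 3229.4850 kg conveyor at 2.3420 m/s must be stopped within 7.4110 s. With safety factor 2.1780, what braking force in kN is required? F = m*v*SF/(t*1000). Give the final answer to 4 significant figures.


F = 3229.4850 * 2.3420 / 7.4110 * 2.1780 / 1000
F = 2.223 kN


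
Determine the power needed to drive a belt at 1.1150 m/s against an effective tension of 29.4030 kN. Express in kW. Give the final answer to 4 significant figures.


P = Te * v = 29.4030 * 1.1150
P = 32.78 kW


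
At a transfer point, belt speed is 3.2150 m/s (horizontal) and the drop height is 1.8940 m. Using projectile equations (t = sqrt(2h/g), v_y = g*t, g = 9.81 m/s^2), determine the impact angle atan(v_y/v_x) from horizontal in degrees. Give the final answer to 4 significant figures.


t = sqrt(2*1.8940/9.81) = 0.621399 s
v_y = 9.81 * 0.621399 = 6.09592 m/s
angle = atan(6.09592 / 3.2150) = 62.19 deg


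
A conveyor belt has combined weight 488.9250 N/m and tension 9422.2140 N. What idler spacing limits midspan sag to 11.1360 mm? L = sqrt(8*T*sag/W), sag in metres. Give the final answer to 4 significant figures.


sag = 11.1360/1000 = 0.011136 m
L = sqrt(8 * 9422.2140 * 0.011136 / 488.9250)
L = 1.310 m


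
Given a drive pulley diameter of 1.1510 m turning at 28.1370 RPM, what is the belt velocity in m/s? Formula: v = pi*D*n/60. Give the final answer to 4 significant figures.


v = pi * 1.1510 * 28.1370 / 60
v = 1.696 m/s


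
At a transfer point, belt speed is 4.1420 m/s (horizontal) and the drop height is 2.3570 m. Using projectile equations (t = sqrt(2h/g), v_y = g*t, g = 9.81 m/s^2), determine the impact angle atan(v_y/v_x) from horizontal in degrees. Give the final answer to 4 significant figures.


t = sqrt(2*2.3570/9.81) = 0.693203 s
v_y = 9.81 * 0.693203 = 6.80032 m/s
angle = atan(6.80032 / 4.1420) = 58.65 deg


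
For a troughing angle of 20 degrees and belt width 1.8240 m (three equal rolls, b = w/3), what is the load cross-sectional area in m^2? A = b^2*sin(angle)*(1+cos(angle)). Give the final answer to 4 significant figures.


b = 1.8240/3 = 0.608 m
A = 0.608^2 * sin(20 deg) * (1 + cos(20 deg))
A = 0.2452 m^2


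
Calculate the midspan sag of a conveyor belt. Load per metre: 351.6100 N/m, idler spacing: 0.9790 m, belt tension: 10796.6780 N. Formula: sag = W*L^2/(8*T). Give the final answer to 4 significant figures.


sag = 351.6100 * 0.9790^2 / (8 * 10796.6780)
sag = 0.003902 m


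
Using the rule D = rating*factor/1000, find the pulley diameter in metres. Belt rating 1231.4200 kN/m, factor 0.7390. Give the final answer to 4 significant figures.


D = 1231.4200 * 0.7390 / 1000
D = 0.9100 m


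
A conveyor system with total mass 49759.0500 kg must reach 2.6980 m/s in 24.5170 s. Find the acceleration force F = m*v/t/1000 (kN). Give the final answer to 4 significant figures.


F = 49759.0500 * 2.6980 / 24.5170 / 1000
F = 5.476 kN


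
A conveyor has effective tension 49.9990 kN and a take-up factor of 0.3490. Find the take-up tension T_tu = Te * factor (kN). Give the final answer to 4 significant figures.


T_tu = 49.9990 * 0.3490
T_tu = 17.45 kN


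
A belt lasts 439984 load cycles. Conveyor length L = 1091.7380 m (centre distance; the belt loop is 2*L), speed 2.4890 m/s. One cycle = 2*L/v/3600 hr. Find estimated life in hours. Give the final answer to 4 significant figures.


cycle_time = 2 * 1091.7380 / 2.4890 / 3600 = 0.243681 hr
life = 439984 * 0.243681 = 107200 hours


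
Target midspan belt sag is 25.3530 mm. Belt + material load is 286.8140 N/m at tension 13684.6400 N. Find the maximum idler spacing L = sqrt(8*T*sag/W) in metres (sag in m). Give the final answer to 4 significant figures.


sag = 25.3530/1000 = 0.025353 m
L = sqrt(8 * 13684.6400 * 0.025353 / 286.8140)
L = 3.111 m


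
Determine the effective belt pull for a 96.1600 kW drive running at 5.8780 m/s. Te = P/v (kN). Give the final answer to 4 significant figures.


Te = P / v = 96.1600 / 5.8780
Te = 16.36 kN


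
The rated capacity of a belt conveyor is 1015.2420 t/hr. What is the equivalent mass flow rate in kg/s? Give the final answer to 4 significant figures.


m_dot = 1015.2420 * 1000 / 3600
m_dot = 282.0 kg/s


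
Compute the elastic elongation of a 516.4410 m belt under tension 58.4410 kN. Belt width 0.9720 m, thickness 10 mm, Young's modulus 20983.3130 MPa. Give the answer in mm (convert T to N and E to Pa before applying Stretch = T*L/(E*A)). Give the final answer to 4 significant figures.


A = 0.9720 * 0.01 = 0.00972 m^2
Stretch = 58.4410*1000 * 516.4410 / (20983.3130e6 * 0.00972) * 1000
Stretch = 148.0 mm


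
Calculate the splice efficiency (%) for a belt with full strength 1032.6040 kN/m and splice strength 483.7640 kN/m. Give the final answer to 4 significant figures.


Eff = 483.7640 / 1032.6040 * 100
Eff = 46.85 %


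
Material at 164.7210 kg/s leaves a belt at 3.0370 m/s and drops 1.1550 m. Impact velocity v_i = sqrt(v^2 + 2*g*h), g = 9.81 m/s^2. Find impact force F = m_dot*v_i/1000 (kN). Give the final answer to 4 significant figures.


v_i = sqrt(3.0370^2 + 2*9.81*1.1550) = 5.64663 m/s
F = 164.7210 * 5.64663 / 1000
F = 0.9301 kN


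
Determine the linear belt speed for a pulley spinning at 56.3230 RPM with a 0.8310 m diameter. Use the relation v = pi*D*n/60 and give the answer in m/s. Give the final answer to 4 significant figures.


v = pi * 0.8310 * 56.3230 / 60
v = 2.451 m/s


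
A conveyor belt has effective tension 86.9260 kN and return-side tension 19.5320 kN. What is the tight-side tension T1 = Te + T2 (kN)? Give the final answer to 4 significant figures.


T1 = Te + T2 = 86.9260 + 19.5320
T1 = 106.5 kN


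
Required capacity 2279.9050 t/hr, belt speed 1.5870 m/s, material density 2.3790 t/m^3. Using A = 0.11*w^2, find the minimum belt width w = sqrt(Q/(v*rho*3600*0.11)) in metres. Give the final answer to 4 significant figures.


A_req = 2279.9050 / (1.5870 * 2.3790 * 3600) = 0.167742 m^2
w = sqrt(0.167742 / 0.11)
w = 1.235 m


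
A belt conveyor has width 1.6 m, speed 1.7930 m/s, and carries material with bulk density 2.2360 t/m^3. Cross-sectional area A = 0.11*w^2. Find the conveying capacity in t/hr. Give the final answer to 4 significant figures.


A = 0.11 * 1.6^2 = 0.2816 m^2
C = 0.2816 * 1.7930 * 2.2360 * 3600
C = 4064 t/hr


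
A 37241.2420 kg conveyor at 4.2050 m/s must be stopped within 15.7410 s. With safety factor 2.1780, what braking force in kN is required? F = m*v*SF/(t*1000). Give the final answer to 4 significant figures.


F = 37241.2420 * 4.2050 / 15.7410 * 2.1780 / 1000
F = 21.67 kN


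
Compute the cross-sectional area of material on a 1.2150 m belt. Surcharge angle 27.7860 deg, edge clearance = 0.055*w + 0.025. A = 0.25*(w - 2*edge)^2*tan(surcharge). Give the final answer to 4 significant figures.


edge = 0.055*1.2150 + 0.025 = 0.091825 m
ew = 1.2150 - 2*0.091825 = 1.03135 m
A = 0.25 * 1.03135^2 * tan(27.7860 deg)
A = 0.1401 m^2


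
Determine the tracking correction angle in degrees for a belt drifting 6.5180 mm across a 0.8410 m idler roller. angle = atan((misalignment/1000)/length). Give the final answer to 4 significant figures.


misalign_m = 6.5180 / 1000 = 0.006518 m
angle = atan(0.006518 / 0.8410)
angle = 0.4441 deg


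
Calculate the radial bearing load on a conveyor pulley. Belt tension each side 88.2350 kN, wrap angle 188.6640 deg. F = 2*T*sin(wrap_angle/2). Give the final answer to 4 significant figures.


F = 2 * 88.2350 * sin(188.6640/2 deg)
F = 176.0 kN


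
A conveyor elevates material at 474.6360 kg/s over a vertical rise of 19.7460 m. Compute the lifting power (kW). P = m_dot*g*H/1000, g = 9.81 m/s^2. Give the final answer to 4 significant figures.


P = 474.6360 * 9.81 * 19.7460 / 1000
P = 91.94 kW


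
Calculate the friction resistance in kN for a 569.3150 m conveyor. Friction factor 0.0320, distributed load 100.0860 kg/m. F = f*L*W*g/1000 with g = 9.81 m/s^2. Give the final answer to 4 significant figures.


F = 0.0320 * 569.3150 * 100.0860 * 9.81 / 1000
F = 17.89 kN


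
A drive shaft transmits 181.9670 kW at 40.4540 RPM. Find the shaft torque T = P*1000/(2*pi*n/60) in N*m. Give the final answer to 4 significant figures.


omega = 2*pi*40.4540/60 = 4.23633 rad/s
T = 181.9670*1000 / 4.23633
T = 42950 N*m


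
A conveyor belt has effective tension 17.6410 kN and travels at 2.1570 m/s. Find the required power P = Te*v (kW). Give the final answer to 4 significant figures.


P = Te * v = 17.6410 * 2.1570
P = 38.05 kW


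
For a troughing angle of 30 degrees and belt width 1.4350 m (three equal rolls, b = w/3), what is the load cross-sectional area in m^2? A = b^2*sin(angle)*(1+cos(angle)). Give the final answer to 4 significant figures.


b = 1.4350/3 = 0.478333 m
A = 0.478333^2 * sin(30 deg) * (1 + cos(30 deg))
A = 0.2135 m^2


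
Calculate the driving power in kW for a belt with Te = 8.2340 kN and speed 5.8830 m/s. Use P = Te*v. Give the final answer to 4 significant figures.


P = Te * v = 8.2340 * 5.8830
P = 48.44 kW


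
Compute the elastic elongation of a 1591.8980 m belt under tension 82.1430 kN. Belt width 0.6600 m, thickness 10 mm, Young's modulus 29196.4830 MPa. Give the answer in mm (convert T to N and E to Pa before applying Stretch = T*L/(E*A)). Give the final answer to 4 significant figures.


A = 0.6600 * 0.01 = 0.00660 m^2
Stretch = 82.1430*1000 * 1591.8980 / (29196.4830e6 * 0.00660) * 1000
Stretch = 678.6 mm


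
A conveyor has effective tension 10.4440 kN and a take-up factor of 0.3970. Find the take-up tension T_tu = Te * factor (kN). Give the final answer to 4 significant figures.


T_tu = 10.4440 * 0.3970
T_tu = 4.146 kN


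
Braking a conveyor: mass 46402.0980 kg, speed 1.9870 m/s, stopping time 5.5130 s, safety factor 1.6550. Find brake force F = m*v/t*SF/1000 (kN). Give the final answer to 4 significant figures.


F = 46402.0980 * 1.9870 / 5.5130 * 1.6550 / 1000
F = 27.68 kN


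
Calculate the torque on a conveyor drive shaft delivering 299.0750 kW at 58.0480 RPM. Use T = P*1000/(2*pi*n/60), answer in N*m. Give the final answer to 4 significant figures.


omega = 2*pi*58.0480/60 = 6.07877 rad/s
T = 299.0750*1000 / 6.07877
T = 49200 N*m


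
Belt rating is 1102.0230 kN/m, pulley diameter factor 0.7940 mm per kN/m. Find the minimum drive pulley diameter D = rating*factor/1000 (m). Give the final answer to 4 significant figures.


D = 1102.0230 * 0.7940 / 1000
D = 0.8750 m


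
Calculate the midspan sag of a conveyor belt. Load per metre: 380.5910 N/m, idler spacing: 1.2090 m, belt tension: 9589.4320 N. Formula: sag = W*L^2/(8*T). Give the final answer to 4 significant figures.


sag = 380.5910 * 1.2090^2 / (8 * 9589.4320)
sag = 0.007252 m


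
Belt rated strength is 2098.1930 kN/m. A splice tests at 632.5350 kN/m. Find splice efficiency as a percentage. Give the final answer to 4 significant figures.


Eff = 632.5350 / 2098.1930 * 100
Eff = 30.15 %


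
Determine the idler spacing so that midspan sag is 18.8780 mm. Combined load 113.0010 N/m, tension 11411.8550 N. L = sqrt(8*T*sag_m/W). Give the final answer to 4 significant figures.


sag = 18.8780/1000 = 0.018878 m
L = sqrt(8 * 11411.8550 * 0.018878 / 113.0010)
L = 3.905 m


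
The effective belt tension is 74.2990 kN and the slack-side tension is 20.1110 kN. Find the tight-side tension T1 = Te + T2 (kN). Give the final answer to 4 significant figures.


T1 = Te + T2 = 74.2990 + 20.1110
T1 = 94.41 kN


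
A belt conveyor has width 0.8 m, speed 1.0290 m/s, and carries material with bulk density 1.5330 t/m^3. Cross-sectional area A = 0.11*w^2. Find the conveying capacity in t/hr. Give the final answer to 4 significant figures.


A = 0.11 * 0.8^2 = 0.0704 m^2
C = 0.0704 * 1.0290 * 1.5330 * 3600
C = 399.8 t/hr


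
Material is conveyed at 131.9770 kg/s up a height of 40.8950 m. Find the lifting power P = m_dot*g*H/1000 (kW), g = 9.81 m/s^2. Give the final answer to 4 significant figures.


P = 131.9770 * 9.81 * 40.8950 / 1000
P = 52.95 kW


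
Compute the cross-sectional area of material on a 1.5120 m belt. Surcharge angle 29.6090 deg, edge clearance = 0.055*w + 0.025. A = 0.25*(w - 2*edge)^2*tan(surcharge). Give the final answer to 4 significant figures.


edge = 0.055*1.5120 + 0.025 = 0.10816 m
ew = 1.5120 - 2*0.10816 = 1.29568 m
A = 0.25 * 1.29568^2 * tan(29.6090 deg)
A = 0.2385 m^2


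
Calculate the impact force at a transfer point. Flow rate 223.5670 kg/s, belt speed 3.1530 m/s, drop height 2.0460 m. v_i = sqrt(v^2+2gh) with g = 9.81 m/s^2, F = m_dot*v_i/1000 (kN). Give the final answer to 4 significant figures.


v_i = sqrt(3.1530^2 + 2*9.81*2.0460) = 7.077 m/s
F = 223.5670 * 7.077 / 1000
F = 1.582 kN


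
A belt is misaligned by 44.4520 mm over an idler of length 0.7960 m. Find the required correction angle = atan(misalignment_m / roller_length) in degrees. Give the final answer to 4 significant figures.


misalign_m = 44.4520 / 1000 = 0.044452 m
angle = atan(0.044452 / 0.7960)
angle = 3.196 deg


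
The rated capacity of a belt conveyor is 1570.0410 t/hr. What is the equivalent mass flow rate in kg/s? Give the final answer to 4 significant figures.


m_dot = 1570.0410 * 1000 / 3600
m_dot = 436.1 kg/s


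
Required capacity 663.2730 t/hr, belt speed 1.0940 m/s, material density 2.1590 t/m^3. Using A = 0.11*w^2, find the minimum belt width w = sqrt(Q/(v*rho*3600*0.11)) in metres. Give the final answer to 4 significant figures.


A_req = 663.2730 / (1.0940 * 2.1590 * 3600) = 0.0780045 m^2
w = sqrt(0.0780045 / 0.11)
w = 0.8421 m


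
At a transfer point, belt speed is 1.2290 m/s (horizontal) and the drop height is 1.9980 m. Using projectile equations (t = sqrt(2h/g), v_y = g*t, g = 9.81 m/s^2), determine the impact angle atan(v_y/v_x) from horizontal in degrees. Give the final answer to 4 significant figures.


t = sqrt(2*1.9980/9.81) = 0.638232 s
v_y = 9.81 * 0.638232 = 6.26106 m/s
angle = atan(6.26106 / 1.2290) = 78.89 deg


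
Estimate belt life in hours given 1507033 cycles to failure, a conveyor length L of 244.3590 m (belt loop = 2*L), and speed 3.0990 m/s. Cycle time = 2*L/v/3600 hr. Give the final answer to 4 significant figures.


cycle_time = 2 * 244.3590 / 3.0990 / 3600 = 0.0438061 hr
life = 1507033 * 0.0438061 = 66020 hours


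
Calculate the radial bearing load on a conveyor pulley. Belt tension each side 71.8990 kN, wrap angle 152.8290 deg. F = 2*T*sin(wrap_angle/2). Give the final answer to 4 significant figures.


F = 2 * 71.8990 * sin(152.8290/2 deg)
F = 139.8 kN


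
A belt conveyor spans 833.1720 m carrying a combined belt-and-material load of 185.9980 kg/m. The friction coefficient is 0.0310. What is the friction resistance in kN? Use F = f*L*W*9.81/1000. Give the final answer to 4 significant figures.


F = 0.0310 * 833.1720 * 185.9980 * 9.81 / 1000
F = 47.13 kN


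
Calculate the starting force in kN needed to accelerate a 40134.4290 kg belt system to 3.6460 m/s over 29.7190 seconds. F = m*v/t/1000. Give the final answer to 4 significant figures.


F = 40134.4290 * 3.6460 / 29.7190 / 1000
F = 4.924 kN


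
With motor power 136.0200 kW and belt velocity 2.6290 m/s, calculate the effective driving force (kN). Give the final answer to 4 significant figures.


Te = P / v = 136.0200 / 2.6290
Te = 51.74 kN


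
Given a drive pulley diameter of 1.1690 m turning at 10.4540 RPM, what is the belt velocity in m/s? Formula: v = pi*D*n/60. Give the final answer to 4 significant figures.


v = pi * 1.1690 * 10.4540 / 60
v = 0.6399 m/s


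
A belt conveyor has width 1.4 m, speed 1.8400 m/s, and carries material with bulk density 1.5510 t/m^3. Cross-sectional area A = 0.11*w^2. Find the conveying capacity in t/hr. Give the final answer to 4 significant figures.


A = 0.11 * 1.4^2 = 0.2156 m^2
C = 0.2156 * 1.8400 * 1.5510 * 3600
C = 2215 t/hr


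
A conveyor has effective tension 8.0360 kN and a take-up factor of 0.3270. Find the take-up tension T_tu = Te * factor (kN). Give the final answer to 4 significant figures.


T_tu = 8.0360 * 0.3270
T_tu = 2.628 kN


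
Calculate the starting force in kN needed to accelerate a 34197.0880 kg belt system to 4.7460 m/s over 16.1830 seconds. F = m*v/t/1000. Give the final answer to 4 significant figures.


F = 34197.0880 * 4.7460 / 16.1830 / 1000
F = 10.03 kN


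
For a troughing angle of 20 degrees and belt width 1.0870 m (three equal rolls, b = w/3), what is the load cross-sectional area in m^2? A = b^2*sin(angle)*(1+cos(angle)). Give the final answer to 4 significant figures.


b = 1.0870/3 = 0.362333 m
A = 0.362333^2 * sin(20 deg) * (1 + cos(20 deg))
A = 0.08710 m^2


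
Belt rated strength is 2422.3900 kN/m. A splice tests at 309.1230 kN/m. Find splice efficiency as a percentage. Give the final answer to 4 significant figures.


Eff = 309.1230 / 2422.3900 * 100
Eff = 12.76 %


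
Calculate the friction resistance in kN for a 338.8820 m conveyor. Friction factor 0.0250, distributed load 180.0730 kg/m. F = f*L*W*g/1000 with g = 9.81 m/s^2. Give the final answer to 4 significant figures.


F = 0.0250 * 338.8820 * 180.0730 * 9.81 / 1000
F = 14.97 kN


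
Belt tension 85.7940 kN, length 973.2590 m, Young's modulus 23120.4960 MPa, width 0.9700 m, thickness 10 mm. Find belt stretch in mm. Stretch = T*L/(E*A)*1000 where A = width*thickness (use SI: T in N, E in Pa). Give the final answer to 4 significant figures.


A = 0.9700 * 0.01 = 0.00970 m^2
Stretch = 85.7940*1000 * 973.2590 / (23120.4960e6 * 0.00970) * 1000
Stretch = 372.3 mm


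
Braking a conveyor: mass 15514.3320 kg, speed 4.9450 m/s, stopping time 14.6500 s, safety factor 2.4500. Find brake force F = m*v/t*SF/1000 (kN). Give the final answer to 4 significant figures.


F = 15514.3320 * 4.9450 / 14.6500 * 2.4500 / 1000
F = 12.83 kN


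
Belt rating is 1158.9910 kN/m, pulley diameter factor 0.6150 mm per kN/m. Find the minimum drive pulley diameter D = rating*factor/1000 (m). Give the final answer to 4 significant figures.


D = 1158.9910 * 0.6150 / 1000
D = 0.7128 m


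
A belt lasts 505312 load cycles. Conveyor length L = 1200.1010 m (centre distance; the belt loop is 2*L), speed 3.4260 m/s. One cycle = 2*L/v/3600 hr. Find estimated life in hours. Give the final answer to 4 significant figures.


cycle_time = 2 * 1200.1010 / 3.4260 / 3600 = 0.194607 hr
life = 505312 * 0.194607 = 98340 hours


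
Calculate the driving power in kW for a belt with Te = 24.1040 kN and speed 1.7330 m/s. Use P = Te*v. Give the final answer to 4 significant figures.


P = Te * v = 24.1040 * 1.7330
P = 41.77 kW


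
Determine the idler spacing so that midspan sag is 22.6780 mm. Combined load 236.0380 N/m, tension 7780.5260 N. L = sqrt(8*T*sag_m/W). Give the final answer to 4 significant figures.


sag = 22.6780/1000 = 0.022678 m
L = sqrt(8 * 7780.5260 * 0.022678 / 236.0380)
L = 2.445 m


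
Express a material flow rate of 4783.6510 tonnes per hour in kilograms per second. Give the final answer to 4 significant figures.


m_dot = 4783.6510 * 1000 / 3600
m_dot = 1329 kg/s


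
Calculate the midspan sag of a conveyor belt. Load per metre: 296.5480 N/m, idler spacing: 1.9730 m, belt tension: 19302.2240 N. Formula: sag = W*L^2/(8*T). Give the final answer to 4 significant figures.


sag = 296.5480 * 1.9730^2 / (8 * 19302.2240)
sag = 0.007476 m


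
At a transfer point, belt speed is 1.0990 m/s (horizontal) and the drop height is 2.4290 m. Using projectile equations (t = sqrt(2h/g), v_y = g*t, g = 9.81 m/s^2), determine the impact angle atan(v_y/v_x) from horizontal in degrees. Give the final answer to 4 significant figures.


t = sqrt(2*2.4290/9.81) = 0.703711 s
v_y = 9.81 * 0.703711 = 6.9034 m/s
angle = atan(6.9034 / 1.0990) = 80.95 deg


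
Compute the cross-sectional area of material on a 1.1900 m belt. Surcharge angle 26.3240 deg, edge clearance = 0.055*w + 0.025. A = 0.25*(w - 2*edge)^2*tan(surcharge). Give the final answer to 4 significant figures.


edge = 0.055*1.1900 + 0.025 = 0.09045 m
ew = 1.1900 - 2*0.09045 = 1.0091 m
A = 0.25 * 1.0091^2 * tan(26.3240 deg)
A = 0.1259 m^2


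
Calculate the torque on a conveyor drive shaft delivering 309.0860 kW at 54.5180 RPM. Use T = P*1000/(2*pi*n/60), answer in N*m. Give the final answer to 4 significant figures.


omega = 2*pi*54.5180/60 = 5.70911 rad/s
T = 309.0860*1000 / 5.70911
T = 54140 N*m


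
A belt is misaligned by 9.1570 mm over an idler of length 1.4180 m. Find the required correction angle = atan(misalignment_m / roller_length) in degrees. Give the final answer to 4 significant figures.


misalign_m = 9.1570 / 1000 = 0.009157 m
angle = atan(0.009157 / 1.4180)
angle = 0.3700 deg


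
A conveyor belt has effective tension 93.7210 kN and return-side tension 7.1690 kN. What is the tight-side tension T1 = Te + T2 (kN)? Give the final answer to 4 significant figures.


T1 = Te + T2 = 93.7210 + 7.1690
T1 = 100.9 kN


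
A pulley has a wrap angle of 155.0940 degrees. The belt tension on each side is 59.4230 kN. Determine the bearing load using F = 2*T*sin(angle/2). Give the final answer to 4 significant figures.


F = 2 * 59.4230 * sin(155.0940/2 deg)
F = 116.0 kN


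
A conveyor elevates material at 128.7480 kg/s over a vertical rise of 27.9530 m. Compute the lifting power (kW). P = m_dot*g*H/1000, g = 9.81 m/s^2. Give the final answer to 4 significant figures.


P = 128.7480 * 9.81 * 27.9530 / 1000
P = 35.31 kW


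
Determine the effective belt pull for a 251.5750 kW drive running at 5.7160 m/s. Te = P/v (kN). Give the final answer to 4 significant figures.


Te = P / v = 251.5750 / 5.7160
Te = 44.01 kN


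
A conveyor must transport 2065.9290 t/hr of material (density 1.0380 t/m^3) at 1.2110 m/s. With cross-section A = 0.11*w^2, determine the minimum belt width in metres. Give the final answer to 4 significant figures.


A_req = 2065.9290 / (1.2110 * 1.0380 * 3600) = 0.456532 m^2
w = sqrt(0.456532 / 0.11)
w = 2.037 m


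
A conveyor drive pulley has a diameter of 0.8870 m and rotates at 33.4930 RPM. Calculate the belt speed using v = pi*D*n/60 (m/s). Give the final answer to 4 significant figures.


v = pi * 0.8870 * 33.4930 / 60
v = 1.556 m/s


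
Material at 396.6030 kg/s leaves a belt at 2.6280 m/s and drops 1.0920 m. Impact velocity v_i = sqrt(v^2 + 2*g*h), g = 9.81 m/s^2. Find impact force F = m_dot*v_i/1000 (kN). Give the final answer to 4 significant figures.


v_i = sqrt(2.6280^2 + 2*9.81*1.0920) = 5.32273 m/s
F = 396.6030 * 5.32273 / 1000
F = 2.111 kN


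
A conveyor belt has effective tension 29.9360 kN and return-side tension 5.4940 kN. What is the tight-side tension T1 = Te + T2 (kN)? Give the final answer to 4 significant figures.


T1 = Te + T2 = 29.9360 + 5.4940
T1 = 35.43 kN


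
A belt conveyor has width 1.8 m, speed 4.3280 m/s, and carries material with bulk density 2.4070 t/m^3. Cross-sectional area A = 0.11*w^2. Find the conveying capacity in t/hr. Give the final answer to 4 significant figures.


A = 0.11 * 1.8^2 = 0.3564 m^2
C = 0.3564 * 4.3280 * 2.4070 * 3600
C = 13370 t/hr
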